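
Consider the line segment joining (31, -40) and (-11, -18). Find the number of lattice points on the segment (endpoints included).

The number of lattice points on a segment between lattice points is gcd(|Δx|,|Δy|) + 1 = gcd(42,22) + 1 = 2 + 1 = 3.

3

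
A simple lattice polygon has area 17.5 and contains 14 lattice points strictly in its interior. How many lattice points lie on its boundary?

9

Pick's theorem gives A = I + B/2 − 1, so B = 2(A − I + 1) = 2(17.5 − 14 + 1) = 9.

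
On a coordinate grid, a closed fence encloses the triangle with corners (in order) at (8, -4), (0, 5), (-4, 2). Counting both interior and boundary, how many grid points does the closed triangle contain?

35

Using the shoelace formula, 2A = |(8·5 − 0·(-4)) + (0·2 − (-4)·5) + ((-4)·(-4) − 8·2)| = 60, so the area is 30.
The number of boundary lattice points is Σ gcd(|Δx|,|Δy|) = gcd(8,9) + gcd(4,3) + gcd(12,6) = 1+1+6 = 8.
Pick's theorem gives I = A − B/2 + 1 = 30 − 8/2 + 1 = 27, so the closed region contains I + B = 27 + 8 = 35 lattice points.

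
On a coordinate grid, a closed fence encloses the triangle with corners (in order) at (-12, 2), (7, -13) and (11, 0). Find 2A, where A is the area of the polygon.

307

The shoelace formula gives twice the area as |((-12)·(-13) − 7·2) + (7·0 − 11·(-13)) + (11·2 − (-12)·0)| = 307, so the area is 307/2.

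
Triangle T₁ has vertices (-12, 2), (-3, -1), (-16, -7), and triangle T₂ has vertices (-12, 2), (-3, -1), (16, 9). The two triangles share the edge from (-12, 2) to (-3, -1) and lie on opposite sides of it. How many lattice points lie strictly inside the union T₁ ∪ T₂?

116

The union is the simple quadrilateral with vertices (-12, 2), (-16, -7), (-3, -1), (16, 9) in order.
The shoelace formula gives twice the area as |[(-12)·(-7) − (-16)·2] + [(-16)·(-1) − (-3)·(-7)] + [(-3)·9 − 16·(-1)] + [16·2 − (-12)·9]| = 240, so the area is 120.
The number of boundary lattice points is Σ gcd(|Δx|,|Δy|) = gcd(4,9) + gcd(13,6) + gcd(19,10) + gcd(28,7) = 1+1+1+7 = 10.
By Pick's theorem I = A − B/2 + 1 = 120 − 10/2 + 1 = 116.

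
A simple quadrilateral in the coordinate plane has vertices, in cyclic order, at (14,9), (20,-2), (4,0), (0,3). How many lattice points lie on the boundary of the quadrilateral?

The number of boundary lattice points is Σ gcd(|Δx|,|Δy|) = gcd(6,11) + gcd(16,2) + gcd(4,3) + gcd(14,6) = 1+2+1+2 = 6.

6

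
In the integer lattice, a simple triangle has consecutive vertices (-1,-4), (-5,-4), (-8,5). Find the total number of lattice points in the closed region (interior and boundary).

23

The shoelace formula gives twice the area as |[(-1)·(-4) − (-5)·(-4)] + [(-5)·5 − (-8)·(-4)] + [(-8)·(-4) − (-1)·5]| = 36, so the area is 18.
Summing gcd(|Δx|,|Δy|) over the edges gives the boundary count: gcd(4,0) + gcd(3,9) + gcd(7,9) = 4+3+1 = 8.
Pick's theorem gives I = A − B/2 + 1 = 18 − 8/2 + 1 = 15, so the closed region contains I + B = 15 + 8 = 23 lattice points.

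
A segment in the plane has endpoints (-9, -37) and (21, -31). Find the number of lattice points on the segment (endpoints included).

The number of lattice points on a segment between lattice points is gcd(|Δx|,|Δy|) + 1 = gcd(30,6) + 1 = 6 + 1 = 7.

7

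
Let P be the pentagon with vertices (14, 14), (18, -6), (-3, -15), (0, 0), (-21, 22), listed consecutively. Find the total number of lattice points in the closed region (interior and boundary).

The shoelace formula gives twice the area as |(14·(-6) − 18·14) + (18·(-15) − (-3)·(-6)) + ((-3)·0 − 0·(-15)) + (0·22 − (-21)·0) + ((-21)·14 − 14·22)| = 1226, so the area is 613.
Summing gcd(|Δx|,|Δy|) over the edges gives the boundary count: gcd(4,20) + gcd(21,9) + gcd(3,15) + gcd(21,22) + gcd(35,8) = 4+3+3+1+1 = 12.
Pick's theorem gives I = A − B/2 + 1 = 613 − 12/2 + 1 = 608, so the closed region contains I + B = 608 + 12 = 620 lattice points.

620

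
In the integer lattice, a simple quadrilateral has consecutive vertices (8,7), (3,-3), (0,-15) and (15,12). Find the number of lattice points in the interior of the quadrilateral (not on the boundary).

Using the shoelace formula, 2A = |(8·(-3) − 3·7) + (3·(-15) − 0·(-3)) + (0·12 − 15·(-15)) + (15·7 − 8·12)| = 144, so the area is 72.
Along each edge there are gcd(|Δx|,|Δy|)+1 lattice points, so counting each shared vertex once the boundary has gcd(5,10) + gcd(3,12) + gcd(15,27) + gcd(7,5) = 5+3+3+1 = 12.
By Pick's theorem A = I + B/2 − 1, so I = 72 − 12/2 + 1 = 67.

67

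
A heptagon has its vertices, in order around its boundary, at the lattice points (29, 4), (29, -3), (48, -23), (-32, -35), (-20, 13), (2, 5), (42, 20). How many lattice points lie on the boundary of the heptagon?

The number of boundary lattice points is Σ gcd(|Δx|,|Δy|) = gcd(0,7) + gcd(19,20) + gcd(80,12) + gcd(12,48) + gcd(22,8) + gcd(40,15) + gcd(13,16) = 7+1+4+12+2+5+1 = 32.

32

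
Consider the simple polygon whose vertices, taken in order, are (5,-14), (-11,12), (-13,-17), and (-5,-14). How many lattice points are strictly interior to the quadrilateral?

237

The shoelace formula gives twice the area as |(5·12 − (-11)·(-14)) + ((-11)·(-17) − (-13)·12) + ((-13)·(-14) − (-5)·(-17)) + ((-5)·(-14) − 5·(-14))| = 486, so the area is 243.
The number of boundary lattice points is Σ gcd(|Δx|,|Δy|) = gcd(16,26) + gcd(2,29) + gcd(8,3) + gcd(10,0) = 2+1+1+10 = 14.
Pick's theorem gives I = A − B/2 + 1 = 243 − 14/2 + 1 = 237.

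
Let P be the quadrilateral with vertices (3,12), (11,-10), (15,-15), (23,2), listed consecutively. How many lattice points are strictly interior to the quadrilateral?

Using the shoelace formula, 2A = |[3·(-10) − 11·12] + [11·(-15) − 15·(-10)] + [15·2 − 23·(-15)] + [23·12 − 3·2]| = 468, so the area is 234.
Summing gcd(|Δx|,|Δy|) over the edges gives the boundary count: gcd(8,22) + gcd(4,5) + gcd(8,17) + gcd(20,10) = 2+1+1+10 = 14.
Pick's theorem gives I = A − B/2 + 1 = 234 − 14/2 + 1 = 228.

228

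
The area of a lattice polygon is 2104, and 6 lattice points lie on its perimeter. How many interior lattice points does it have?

2102

Pick's theorem A = I + B/2 − 1 rearranges to I = A − B/2 + 1 = 2104 − 6/2 + 1 = 2102.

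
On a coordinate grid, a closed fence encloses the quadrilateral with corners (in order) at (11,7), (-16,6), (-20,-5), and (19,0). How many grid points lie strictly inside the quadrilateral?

The shoelace formula gives twice the area as |(11·6 − (-16)·7) + ((-16)·(-5) − (-20)·6) + ((-20)·0 − 19·(-5)) + (19·7 − 11·0)| = 606, so the area is 303.
Along each edge there are gcd(|Δx|,|Δy|)+1 lattice points, so counting each shared vertex once the boundary has gcd(27,1) + gcd(4,11) + gcd(39,5) + gcd(8,7) = 1+1+1+1 = 4.
Pick's theorem gives I = A − B/2 + 1 = 303 − 4/2 + 1 = 302.

302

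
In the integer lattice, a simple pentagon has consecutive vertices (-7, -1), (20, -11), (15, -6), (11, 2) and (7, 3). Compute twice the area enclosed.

271

By the shoelace formula, twice the signed area is |((-7)·(-11) − 20·(-1)) + (20·(-6) − 15·(-11)) + (15·2 − 11·(-6)) + (11·3 − 7·2) + (7·(-1) − (-7)·3)| = 271, so the area is 271/2.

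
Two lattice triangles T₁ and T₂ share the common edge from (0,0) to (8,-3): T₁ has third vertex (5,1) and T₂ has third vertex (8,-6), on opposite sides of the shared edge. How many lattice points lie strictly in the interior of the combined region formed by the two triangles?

The union is the simple quadrilateral with vertices (0,0), (5,1), (8,-3), (8,-6) in order.
By the shoelace formula, twice the signed area is |[0·1 − 5·0] + [5·(-3) − 8·1] + [8·(-6) − 8·(-3)] + [8·0 − 0·(-6)]| = 47, so the area is 47/2.
The number of boundary lattice points is Σ gcd(|Δx|,|Δy|) = gcd(5,1) + gcd(3,4) + gcd(0,3) + gcd(8,6) = 1+1+3+2 = 7.
By Pick's theorem I = A − B/2 + 1 = 47/2 − 7/2 + 1 = 21.

21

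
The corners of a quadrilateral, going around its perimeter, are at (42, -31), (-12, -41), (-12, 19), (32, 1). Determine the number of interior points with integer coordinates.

2202

By the shoelace formula, twice the signed area is |(42·(-41) − (-12)·(-31)) + ((-12)·19 − (-12)·(-41)) + ((-12)·1 − 32·19) + (32·(-31) − 42·1)| = 4468, so the area is 2234.
The number of boundary lattice points is Σ gcd(|Δx|,|Δy|) = gcd(54,10) + gcd(0,60) + gcd(44,18) + gcd(10,32) = 2+60+2+2 = 66.
By Pick's theorem A = I + B/2 − 1, so I = 2234 − 66/2 + 1 = 2202.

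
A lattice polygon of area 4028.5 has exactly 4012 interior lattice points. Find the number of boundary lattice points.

Pick's theorem gives A = I + B/2 − 1, so B = 2(A − I + 1) = 2(4028.5 − 4012 + 1) = 35.

35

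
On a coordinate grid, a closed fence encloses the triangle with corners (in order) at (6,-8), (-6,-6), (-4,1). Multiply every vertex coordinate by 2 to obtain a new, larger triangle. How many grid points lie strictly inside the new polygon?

Using the shoelace formula, 2A = |[6·(-6) − (-6)·(-8)] + [(-6)·1 − (-4)·(-6)] + [(-4)·(-8) − 6·1]| = 88, so the area is 44.
Along each edge there are gcd(|Δx|,|Δy|)+1 lattice points, so counting each shared vertex once the boundary has gcd(12,2) + gcd(2,7) + gcd(10,9) = 2+1+1 = 4.
Scaling by 2 multiplies the area by 2² = 4 (so the new area is 176) and multiplies the boundary lattice-point count by 2, giving 8.
By Pick's theorem, the interior count of the dilated polygon is 176 − 8/2 + 1 = 173.

173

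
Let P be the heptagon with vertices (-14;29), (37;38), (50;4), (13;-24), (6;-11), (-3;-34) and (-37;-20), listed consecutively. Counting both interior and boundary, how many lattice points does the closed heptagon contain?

By the shoelace formula, twice the signed area is |[(-14)·38 − 37·29] + [37·4 − 50·38] + [50·(-24) − 13·4] + [13·(-11) − 6·(-24)] + [6·(-34) − (-3)·(-11)] + [(-3)·(-20) − (-37)·(-34)] + [(-37)·29 − (-14)·(-20)]| = 7396, so the area is 3698.
The number of boundary lattice points is Σ gcd(|Δx|,|Δy|) = gcd(51,9) + gcd(13,34) + gcd(37,28) + gcd(7,13) + gcd(9,23) + gcd(34,14) + gcd(23,49) = 3+1+1+1+1+2+1 = 10.
Pick's theorem gives I = A − B/2 + 1 = 3698 − 10/2 + 1 = 3694, so the closed region contains I + B = 3694 + 10 = 3704 lattice points.

3704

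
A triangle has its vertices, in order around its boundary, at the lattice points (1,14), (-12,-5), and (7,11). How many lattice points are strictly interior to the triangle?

The shoelace formula gives twice the area as |[1·(-5) − (-12)·14] + [(-12)·11 − 7·(-5)] + [7·14 − 1·11]| = 153, so the area is 153/2.
Summing gcd(|Δx|,|Δy|) over the edges gives the boundary count: gcd(13,19) + gcd(19,16) + gcd(6,3) = 1+1+3 = 5.
By Pick's theorem A = I + B/2 − 1, so I = 153/2 − 5/2 + 1 = 75.

75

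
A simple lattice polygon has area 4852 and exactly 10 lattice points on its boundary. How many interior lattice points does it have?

From Pick's theorem, I = A − B/2 + 1 = 4852 − 10/2 + 1 = 4848.

4848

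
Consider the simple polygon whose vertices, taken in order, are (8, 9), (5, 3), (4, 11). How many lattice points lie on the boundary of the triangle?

6

The number of boundary lattice points is Σ gcd(|Δx|,|Δy|) = gcd(3,6) + gcd(1,8) + gcd(4,2) = 3+1+2 = 6.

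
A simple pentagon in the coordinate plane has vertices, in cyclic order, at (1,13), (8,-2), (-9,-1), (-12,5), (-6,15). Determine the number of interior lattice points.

213

Using the shoelace formula, 2A = |(1·(-2) − 8·13) + (8·(-1) − (-9)·(-2)) + ((-9)·5 − (-12)·(-1)) + ((-12)·15 − (-6)·5) + ((-6)·13 − 1·15)| = 432, so the area is 216.
Along each edge there are gcd(|Δx|,|Δy|)+1 lattice points, so counting each shared vertex once the boundary has gcd(7,15) + gcd(17,1) + gcd(3,6) + gcd(6,10) + gcd(7,2) = 1+1+3+2+1 = 8.
Pick's theorem gives I = A − B/2 + 1 = 216 − 8/2 + 1 = 213.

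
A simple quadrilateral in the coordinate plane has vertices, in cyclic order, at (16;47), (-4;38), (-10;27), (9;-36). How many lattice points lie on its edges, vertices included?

Summing gcd(|Δx|,|Δy|) over the edges gives the boundary count: gcd(20,9) + gcd(6,11) + gcd(19,63) + gcd(7,83) = 1+1+1+1 = 4.

4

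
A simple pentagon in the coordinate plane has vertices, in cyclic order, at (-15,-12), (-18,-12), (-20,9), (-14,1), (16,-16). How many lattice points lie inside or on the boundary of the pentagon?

The shoelace formula gives twice the area as |[(-15)·(-12) − (-18)·(-12)] + [(-18)·9 − (-20)·(-12)] + [(-20)·1 − (-14)·9] + [(-14)·(-16) − 16·1] + [16·(-12) − (-15)·(-16)]| = 556, so the area is 278.
Summing gcd(|Δx|,|Δy|) over the edges gives the boundary count: gcd(3,0) + gcd(2,21) + gcd(6,8) + gcd(30,17) + gcd(31,4) = 3+1+2+1+1 = 8.
Pick's theorem gives I = A − B/2 + 1 = 278 − 8/2 + 1 = 275, so the closed region contains I + B = 275 + 8 = 283 lattice points.

283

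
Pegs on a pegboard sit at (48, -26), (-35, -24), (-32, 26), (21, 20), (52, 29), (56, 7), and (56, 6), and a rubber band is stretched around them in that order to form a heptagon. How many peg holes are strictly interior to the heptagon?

By the shoelace formula, twice the signed area is |(48·(-24) − (-35)·(-26)) + ((-35)·26 − (-32)·(-24)) + ((-32)·20 − 21·26) + (21·29 − 52·20) + (52·7 − 56·29) + (56·6 − 56·7) + (56·(-26) − 48·6)| = 8417, so the area is 8417/2.
Along each edge there are gcd(|Δx|,|Δy|)+1 lattice points, so counting each shared vertex once the boundary has gcd(83,2) + gcd(3,50) + gcd(53,6) + gcd(31,9) + gcd(4,22) + gcd(0,1) + gcd(8,32) = 1+1+1+1+2+1+8 = 15.
By Pick's theorem A = I + B/2 − 1, so I = 8417/2 − 15/2 + 1 = 4202.

4202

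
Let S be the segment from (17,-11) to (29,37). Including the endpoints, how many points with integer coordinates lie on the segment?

13

The number of lattice points on a segment between lattice points is gcd(|Δx|,|Δy|) + 1 = gcd(12,48) + 1 = 12 + 1 = 13.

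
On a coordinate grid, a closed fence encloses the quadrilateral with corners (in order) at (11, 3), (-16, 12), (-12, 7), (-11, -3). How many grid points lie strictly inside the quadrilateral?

157

Using the shoelace formula, 2A = |[11·12 − (-16)·3] + [(-16)·7 − (-12)·12] + [(-12)·(-3) − (-11)·7] + [(-11)·3 − 11·(-3)]| = 325, so the area is 325/2.
Summing gcd(|Δx|,|Δy|) over the edges gives the boundary count: gcd(27,9) + gcd(4,5) + gcd(1,10) + gcd(22,6) = 9+1+1+2 = 13.
Pick's theorem gives I = A − B/2 + 1 = 325/2 − 13/2 + 1 = 157.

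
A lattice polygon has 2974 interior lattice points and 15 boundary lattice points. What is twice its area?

By Pick's theorem, A = I + B/2 − 1 = 2974 + 15/2 − 1 = 5961/2.
Hence 2A = 5961.

5961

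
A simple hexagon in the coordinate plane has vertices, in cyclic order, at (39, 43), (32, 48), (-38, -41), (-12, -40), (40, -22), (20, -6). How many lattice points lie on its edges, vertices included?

10

Along each edge there are gcd(|Δx|,|Δy|)+1 lattice points, so counting each shared vertex once the boundary has gcd(7,5) + gcd(70,89) + gcd(26,1) + gcd(52,18) + gcd(20,16) + gcd(19,49) = 1+1+1+2+4+1 = 10.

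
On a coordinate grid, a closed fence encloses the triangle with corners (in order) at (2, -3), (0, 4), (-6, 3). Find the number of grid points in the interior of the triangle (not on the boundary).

By the shoelace formula, twice the signed area is |[2·4 − 0·(-3)] + [0·3 − (-6)·4] + [(-6)·(-3) − 2·3]| = 44, so the area is 22.
Along each edge there are gcd(|Δx|,|Δy|)+1 lattice points, so counting each shared vertex once the boundary has gcd(2,7) + gcd(6,1) + gcd(8,6) = 1+1+2 = 4.
By Pick's theorem A = I + B/2 − 1, so I = 22 − 4/2 + 1 = 21.

21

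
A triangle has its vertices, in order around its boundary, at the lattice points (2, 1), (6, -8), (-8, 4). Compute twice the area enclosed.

The shoelace formula gives twice the area as |(2·(-8) − 6·1) + (6·4 − (-8)·(-8)) + ((-8)·1 − 2·4)| = 78, so the area is 39.

78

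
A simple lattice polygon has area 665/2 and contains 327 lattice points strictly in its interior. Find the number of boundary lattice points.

Pick's theorem gives A = I + B/2 − 1, so B = 2(A − I + 1) = 2(665/2 − 327 + 1) = 13.

13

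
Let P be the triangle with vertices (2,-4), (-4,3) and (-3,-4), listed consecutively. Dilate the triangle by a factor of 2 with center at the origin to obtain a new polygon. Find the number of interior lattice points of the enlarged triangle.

64

Using the shoelace formula, 2A = |(2·3 − (-4)·(-4)) + ((-4)·(-4) − (-3)·3) + ((-3)·(-4) − 2·(-4))| = 35, so the area is 35/2.
Summing gcd(|Δx|,|Δy|) over the edges gives the boundary count: gcd(6,7) + gcd(1,7) + gcd(5,0) = 1+1+5 = 7.
Scaling by 2 multiplies the area by 2² = 4 (so the new area is 70) and multiplies the boundary lattice-point count by 2, giving 14.
By Pick's theorem, the interior count of the dilated polygon is 70 − 14/2 + 1 = 64.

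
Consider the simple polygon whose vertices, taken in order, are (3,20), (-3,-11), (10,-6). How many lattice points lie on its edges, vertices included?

3

Along each edge there are gcd(|Δx|,|Δy|)+1 lattice points, so counting each shared vertex once the boundary has gcd(6,31) + gcd(13,5) + gcd(7,26) = 1+1+1 = 3.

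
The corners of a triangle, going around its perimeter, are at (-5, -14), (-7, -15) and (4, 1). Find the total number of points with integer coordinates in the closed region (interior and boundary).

The shoelace formula gives twice the area as |[(-5)·(-15) − (-7)·(-14)] + [(-7)·1 − 4·(-15)] + [4·(-14) − (-5)·1]| = 21, so the area is 10.5.
The number of boundary lattice points is Σ gcd(|Δx|,|Δy|) = gcd(2,1) + gcd(11,16) + gcd(9,15) = 1+1+3 = 5.
Pick's theorem gives I = A − B/2 + 1 = 10.5 − 5/2 + 1 = 9, so the closed region contains I + B = 9 + 5 = 14 lattice points.

14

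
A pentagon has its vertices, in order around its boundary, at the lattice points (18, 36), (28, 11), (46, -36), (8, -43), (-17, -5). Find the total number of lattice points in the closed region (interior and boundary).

Using the shoelace formula, 2A = |(18·11 − 28·36) + (28·(-36) − 46·11) + (46·(-43) − 8·(-36)) + (8·(-5) − (-17)·(-43)) + ((-17)·36 − 18·(-5))| = 5307, so the area is 2653.5.
The number of boundary lattice points is Σ gcd(|Δx|,|Δy|) = gcd(10,25) + gcd(18,47) + gcd(38,7) + gcd(25,38) + gcd(35,41) = 5+1+1+1+1 = 9.
Pick's theorem gives I = A − B/2 + 1 = 2653.5 − 9/2 + 1 = 2650, so the closed region contains I + B = 2650 + 9 = 2659 lattice points.

2659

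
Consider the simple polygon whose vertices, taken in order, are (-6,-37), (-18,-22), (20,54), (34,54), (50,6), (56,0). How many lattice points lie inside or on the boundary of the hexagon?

3403

Using the shoelace formula, 2A = |[(-6)·(-22) − (-18)·(-37)] + [(-18)·54 − 20·(-22)] + [20·54 − 34·54] + [34·6 − 50·54] + [50·0 − 56·6] + [56·(-37) − (-6)·0]| = 6726, so the area is 3363.
Along each edge there are gcd(|Δx|,|Δy|)+1 lattice points, so counting each shared vertex once the boundary has gcd(12,15) + gcd(38,76) + gcd(14,0) + gcd(16,48) + gcd(6,6) + gcd(62,37) = 3+38+14+16+6+1 = 78.
Pick's theorem gives I = A − B/2 + 1 = 3363 − 78/2 + 1 = 3325, so the closed region contains I + B = 3325 + 78 = 3403 lattice points.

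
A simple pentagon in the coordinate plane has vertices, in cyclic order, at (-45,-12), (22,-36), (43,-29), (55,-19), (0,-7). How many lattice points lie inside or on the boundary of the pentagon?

Using the shoelace formula, 2A = |[(-45)·(-36) − 22·(-12)] + [22·(-29) − 43·(-36)] + [43·(-19) − 55·(-29)] + [55·(-7) − 0·(-19)] + [0·(-12) − (-45)·(-7)]| = 2872, so the area is 1436.
Summing gcd(|Δx|,|Δy|) over the edges gives the boundary count: gcd(67,24) + gcd(21,7) + gcd(12,10) + gcd(55,12) + gcd(45,5) = 1+7+2+1+5 = 16.
Pick's theorem gives I = A − B/2 + 1 = 1436 − 16/2 + 1 = 1429, so the closed region contains I + B = 1429 + 16 = 1445 lattice points.

1445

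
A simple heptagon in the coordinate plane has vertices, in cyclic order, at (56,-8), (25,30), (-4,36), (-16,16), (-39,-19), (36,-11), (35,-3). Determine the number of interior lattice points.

2805

By the shoelace formula, twice the signed area is |[56·30 − 25·(-8)] + [25·36 − (-4)·30] + [(-4)·16 − (-16)·36] + [(-16)·(-19) − (-39)·16] + [(-39)·(-11) − 36·(-19)] + [36·(-3) − 35·(-11)] + [35·(-8) − 56·(-3)]| = 5618, so the area is 2809.
The number of boundary lattice points is Σ gcd(|Δx|,|Δy|) = gcd(31,38) + gcd(29,6) + gcd(12,20) + gcd(23,35) + gcd(75,8) + gcd(1,8) + gcd(21,5) = 1+1+4+1+1+1+1 = 10.
By Pick's theorem A = I + B/2 − 1, so I = 2809 − 10/2 + 1 = 2805.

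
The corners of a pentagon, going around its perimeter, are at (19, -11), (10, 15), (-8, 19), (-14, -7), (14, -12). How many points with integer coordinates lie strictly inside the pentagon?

681

By the shoelace formula, twice the signed area is |(19·15 − 10·(-11)) + (10·19 − (-8)·15) + ((-8)·(-7) − (-14)·19) + ((-14)·(-12) − 14·(-7)) + (14·(-11) − 19·(-12))| = 1367, so the area is 683.5.
Along each edge there are gcd(|Δx|,|Δy|)+1 lattice points, so counting each shared vertex once the boundary has gcd(9,26) + gcd(18,4) + gcd(6,26) + gcd(28,5) + gcd(5,1) = 1+2+2+1+1 = 7.
Pick's theorem gives I = A − B/2 + 1 = 683.5 − 7/2 + 1 = 681.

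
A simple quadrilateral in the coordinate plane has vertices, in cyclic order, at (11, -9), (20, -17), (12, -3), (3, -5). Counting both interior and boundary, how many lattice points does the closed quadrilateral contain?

Using the shoelace formula, 2A = |(11·(-17) − 20·(-9)) + (20·(-3) − 12·(-17)) + (12·(-5) − 3·(-3)) + (3·(-9) − 11·(-5))| = 114, so the area is 57.
The number of boundary lattice points is Σ gcd(|Δx|,|Δy|) = gcd(9,8) + gcd(8,14) + gcd(9,2) + gcd(8,4) = 1+2+1+4 = 8.
Pick's theorem gives I = A − B/2 + 1 = 57 − 8/2 + 1 = 54, so the closed region contains I + B = 54 + 8 = 62 lattice points.

62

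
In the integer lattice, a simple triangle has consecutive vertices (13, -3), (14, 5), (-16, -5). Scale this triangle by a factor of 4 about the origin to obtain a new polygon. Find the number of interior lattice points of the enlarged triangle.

By the shoelace formula, twice the signed area is |(13·5 − 14·(-3)) + (14·(-5) − (-16)·5) + ((-16)·(-3) − 13·(-5))| = 230, so the area is 115.
Along each edge there are gcd(|Δx|,|Δy|)+1 lattice points, so counting each shared vertex once the boundary has gcd(1,8) + gcd(30,10) + gcd(29,2) = 1+10+1 = 12.
Scaling by 4 multiplies the area by 4² = 16 (so the new area is 1840) and multiplies the boundary lattice-point count by 4, giving 48.
By Pick's theorem, the interior count of the dilated polygon is 1840 − 48/2 + 1 = 1817.

1817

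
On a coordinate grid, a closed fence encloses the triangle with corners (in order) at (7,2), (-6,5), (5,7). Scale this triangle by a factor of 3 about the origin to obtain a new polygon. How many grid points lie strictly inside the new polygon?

Using the shoelace formula, 2A = |[7·5 − (-6)·2] + [(-6)·7 − 5·5] + [5·2 − 7·7]| = 59, so the area is 59/2.
Summing gcd(|Δx|,|Δy|) over the edges gives the boundary count: gcd(13,3) + gcd(11,2) + gcd(2,5) = 1+1+1 = 3.
Scaling by 3 multiplies the area by 3² = 9 (so the new area is 531/2) and multiplies the boundary lattice-point count by 3, giving 9.
By Pick's theorem, the interior count of the dilated polygon is 531/2 − 9/2 + 1 = 262.

262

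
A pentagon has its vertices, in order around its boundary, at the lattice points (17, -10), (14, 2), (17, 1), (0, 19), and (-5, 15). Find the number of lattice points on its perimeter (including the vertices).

Along each edge there are gcd(|Δx|,|Δy|)+1 lattice points, so counting each shared vertex once the boundary has gcd(3,12) + gcd(3,1) + gcd(17,18) + gcd(5,4) + gcd(22,25) = 3+1+1+1+1 = 7.

7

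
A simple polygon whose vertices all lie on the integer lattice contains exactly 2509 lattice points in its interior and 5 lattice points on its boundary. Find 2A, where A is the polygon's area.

By Pick's theorem, A = I + B/2 − 1 = 2509 + 5/2 − 1 = 5021/2.
Hence 2A = 5021.

5021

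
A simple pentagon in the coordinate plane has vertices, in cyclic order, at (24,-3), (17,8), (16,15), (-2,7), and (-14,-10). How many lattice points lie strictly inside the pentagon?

The shoelace formula gives twice the area as |(24·8 − 17·(-3)) + (17·15 − 16·8) + (16·7 − (-2)·15) + ((-2)·(-10) − (-14)·7) + ((-14)·(-3) − 24·(-10))| = 912, so the area is 456.
Summing gcd(|Δx|,|Δy|) over the edges gives the boundary count: gcd(7,11) + gcd(1,7) + gcd(18,8) + gcd(12,17) + gcd(38,7) = 1+1+2+1+1 = 6.
Pick's theorem gives I = A − B/2 + 1 = 456 − 6/2 + 1 = 454.

454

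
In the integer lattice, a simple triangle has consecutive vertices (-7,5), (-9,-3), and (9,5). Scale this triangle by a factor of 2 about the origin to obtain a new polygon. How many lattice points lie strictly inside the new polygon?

237

By the shoelace formula, twice the signed area is |[(-7)·(-3) − (-9)·5] + [(-9)·5 − 9·(-3)] + [9·5 − (-7)·5]| = 128, so the area is 64.
Along each edge there are gcd(|Δx|,|Δy|)+1 lattice points, so counting each shared vertex once the boundary has gcd(2,8) + gcd(18,8) + gcd(16,0) = 2+2+16 = 20.
Scaling by 2 multiplies the area by 2² = 4 (so the new area is 256) and multiplies the boundary lattice-point count by 2, giving 40.
By Pick's theorem, the interior count of the dilated polygon is 256 − 40/2 + 1 = 237.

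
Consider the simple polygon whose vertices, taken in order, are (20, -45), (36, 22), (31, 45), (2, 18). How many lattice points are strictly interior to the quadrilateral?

1503

Using the shoelace formula, 2A = |[20·22 − 36·(-45)] + [36·45 − 31·22] + [31·18 − 2·45] + [2·(-45) − 20·18]| = 3016, so the area is 1508.
The number of boundary lattice points is Σ gcd(|Δx|,|Δy|) = gcd(16,67) + gcd(5,23) + gcd(29,27) + gcd(18,63) = 1+1+1+9 = 12.
Pick's theorem gives I = A − B/2 + 1 = 1508 − 12/2 + 1 = 1503.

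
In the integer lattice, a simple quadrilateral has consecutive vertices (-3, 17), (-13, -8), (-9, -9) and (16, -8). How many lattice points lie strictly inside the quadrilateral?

374

The shoelace formula gives twice the area as |((-3)·(-8) − (-13)·17) + ((-13)·(-9) − (-9)·(-8)) + ((-9)·(-8) − 16·(-9)) + (16·17 − (-3)·(-8))| = 754, so the area is 377.
Along each edge there are gcd(|Δx|,|Δy|)+1 lattice points, so counting each shared vertex once the boundary has gcd(10,25) + gcd(4,1) + gcd(25,1) + gcd(19,25) = 5+1+1+1 = 8.
Pick's theorem gives I = A − B/2 + 1 = 377 − 8/2 + 1 = 374.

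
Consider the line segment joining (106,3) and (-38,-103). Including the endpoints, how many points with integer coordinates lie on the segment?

3

The number of lattice points on a segment between lattice points is gcd(|Δx|,|Δy|) + 1 = gcd(144,106) + 1 = 2 + 1 = 3.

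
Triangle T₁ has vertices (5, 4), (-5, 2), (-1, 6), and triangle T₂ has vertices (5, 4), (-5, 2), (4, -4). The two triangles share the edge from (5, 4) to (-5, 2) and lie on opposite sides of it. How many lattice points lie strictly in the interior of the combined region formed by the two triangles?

The union is the simple quadrilateral with vertices (5, 4), (-1, 6), (-5, 2), (4, -4) in order.
By the shoelace formula, twice the signed area is |[5·6 − (-1)·4] + [(-1)·2 − (-5)·6] + [(-5)·(-4) − 4·2] + [4·4 − 5·(-4)]| = 110, so the area is 55.
Summing gcd(|Δx|,|Δy|) over the edges gives the boundary count: gcd(6,2) + gcd(4,4) + gcd(9,6) + gcd(1,8) = 2+4+3+1 = 10.
By Pick's theorem I = A − B/2 + 1 = 55 − 10/2 + 1 = 51.

51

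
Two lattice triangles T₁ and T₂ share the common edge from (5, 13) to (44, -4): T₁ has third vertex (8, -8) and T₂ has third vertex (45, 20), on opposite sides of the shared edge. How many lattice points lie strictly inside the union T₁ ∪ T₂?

The union is the simple quadrilateral with vertices (5, 13), (8, -8), (44, -4), (45, 20) in order.
The shoelace formula gives twice the area as |[5·(-8) − 8·13] + [8·(-4) − 44·(-8)] + [44·20 − 45·(-4)] + [45·13 − 5·20]| = 1721, so the area is 860.5.
The number of boundary lattice points is Σ gcd(|Δx|,|Δy|) = gcd(3,21) + gcd(36,4) + gcd(1,24) + gcd(40,7) = 3+4+1+1 = 9.
By Pick's theorem I = A − B/2 + 1 = 860.5 − 9/2 + 1 = 857.

857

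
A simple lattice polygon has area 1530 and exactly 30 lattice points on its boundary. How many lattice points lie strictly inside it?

From Pick's theorem, I = A − B/2 + 1 = 1530 − 30/2 + 1 = 1516.

1516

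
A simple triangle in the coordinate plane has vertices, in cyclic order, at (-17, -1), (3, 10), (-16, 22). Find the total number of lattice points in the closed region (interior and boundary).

Using the shoelace formula, 2A = |[(-17)·10 − 3·(-1)] + [3·22 − (-16)·10] + [(-16)·(-1) − (-17)·22]| = 449, so the area is 224.5.
Along each edge there are gcd(|Δx|,|Δy|)+1 lattice points, so counting each shared vertex once the boundary has gcd(20,11) + gcd(19,12) + gcd(1,23) = 1+1+1 = 3.
Pick's theorem gives I = A − B/2 + 1 = 224.5 − 3/2 + 1 = 224, so the closed region contains I + B = 224 + 3 = 227 lattice points.

227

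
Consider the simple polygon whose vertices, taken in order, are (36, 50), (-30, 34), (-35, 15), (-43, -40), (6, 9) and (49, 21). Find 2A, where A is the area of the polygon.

6741

Using the shoelace formula, 2A = |[36·34 − (-30)·50] + [(-30)·15 − (-35)·34] + [(-35)·(-40) − (-43)·15] + [(-43)·9 − 6·(-40)] + [6·21 − 49·9] + [49·50 − 36·21]| = 6741, so the area is 6741/2.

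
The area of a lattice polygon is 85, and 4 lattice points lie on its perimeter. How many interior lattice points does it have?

From Pick's theorem, I = A − B/2 + 1 = 85 − 4/2 + 1 = 84.

84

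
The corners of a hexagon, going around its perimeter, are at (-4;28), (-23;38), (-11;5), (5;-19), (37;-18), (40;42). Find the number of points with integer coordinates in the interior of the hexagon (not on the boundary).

The shoelace formula gives twice the area as |((-4)·38 − (-23)·28) + ((-23)·5 − (-11)·38) + ((-11)·(-19) − 5·5) + (5·(-18) − 37·(-19)) + (37·42 − 40·(-18)) + (40·28 − (-4)·42)| = 5154, so the area is 2577.
Summing gcd(|Δx|,|Δy|) over the edges gives the boundary count: gcd(19,10) + gcd(12,33) + gcd(16,24) + gcd(32,1) + gcd(3,60) + gcd(44,14) = 1+3+8+1+3+2 = 18.
Pick's theorem gives I = A − B/2 + 1 = 2577 − 18/2 + 1 = 2569.

2569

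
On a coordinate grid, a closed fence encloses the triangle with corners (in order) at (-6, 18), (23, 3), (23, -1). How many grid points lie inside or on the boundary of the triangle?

The shoelace formula gives twice the area as |[(-6)·3 − 23·18] + [23·(-1) − 23·3] + [23·18 − (-6)·(-1)]| = 116, so the area is 58.
Along each edge there are gcd(|Δx|,|Δy|)+1 lattice points, so counting each shared vertex once the boundary has gcd(29,15) + gcd(0,4) + gcd(29,19) = 1+4+1 = 6.
Pick's theorem gives I = A − B/2 + 1 = 58 − 6/2 + 1 = 56, so the closed region contains I + B = 56 + 6 = 62 lattice points.

62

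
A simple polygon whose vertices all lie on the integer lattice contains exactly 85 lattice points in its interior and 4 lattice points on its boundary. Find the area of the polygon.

Pick's theorem states A = I + B/2 − 1, so A = 85 + 4/2 − 1 = 86.

86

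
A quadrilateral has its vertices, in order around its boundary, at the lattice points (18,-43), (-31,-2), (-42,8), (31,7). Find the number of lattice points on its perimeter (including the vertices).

The number of boundary lattice points is Σ gcd(|Δx|,|Δy|) = gcd(49,41) + gcd(11,10) + gcd(73,1) + gcd(13,50) = 1+1+1+1 = 4.

4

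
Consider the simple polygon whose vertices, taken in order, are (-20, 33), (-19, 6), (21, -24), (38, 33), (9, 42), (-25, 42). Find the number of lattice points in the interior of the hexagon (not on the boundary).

By the shoelace formula, twice the signed area is |((-20)·6 − (-19)·33) + ((-19)·(-24) − 21·6) + (21·33 − 38·(-24)) + (38·42 − 9·33) + (9·42 − (-25)·42) + ((-25)·33 − (-20)·42)| = 5184, so the area is 2592.
Along each edge there are gcd(|Δx|,|Δy|)+1 lattice points, so counting each shared vertex once the boundary has gcd(1,27) + gcd(40,30) + gcd(17,57) + gcd(29,9) + gcd(34,0) + gcd(5,9) = 1+10+1+1+34+1 = 48.
Pick's theorem gives I = A − B/2 + 1 = 2592 − 48/2 + 1 = 2569.

2569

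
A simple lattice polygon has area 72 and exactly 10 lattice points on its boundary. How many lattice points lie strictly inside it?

Pick's theorem A = I + B/2 − 1 rearranges to I = A − B/2 + 1 = 72 − 10/2 + 1 = 68.

68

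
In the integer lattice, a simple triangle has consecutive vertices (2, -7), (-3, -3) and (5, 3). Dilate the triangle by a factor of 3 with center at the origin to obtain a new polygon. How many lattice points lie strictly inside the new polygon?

By the shoelace formula, twice the signed area is |(2·(-3) − (-3)·(-7)) + ((-3)·3 − 5·(-3)) + (5·(-7) − 2·3)| = 62, so the area is 31.
Along each edge there are gcd(|Δx|,|Δy|)+1 lattice points, so counting each shared vertex once the boundary has gcd(5,4) + gcd(8,6) + gcd(3,10) = 1+2+1 = 4.
Scaling by 3 multiplies the area by 3² = 9 (so the new area is 279) and multiplies the boundary lattice-point count by 3, giving 12.
By Pick's theorem, the interior count of the dilated polygon is 279 − 12/2 + 1 = 274.

274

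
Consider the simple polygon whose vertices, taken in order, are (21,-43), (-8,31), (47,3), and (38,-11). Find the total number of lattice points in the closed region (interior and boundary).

1607

The shoelace formula gives twice the area as |[21·31 − (-8)·(-43)] + [(-8)·3 − 47·31] + [47·(-11) − 38·3] + [38·(-43) − 21·(-11)]| = 3208, so the area is 1604.
Along each edge there are gcd(|Δx|,|Δy|)+1 lattice points, so counting each shared vertex once the boundary has gcd(29,74) + gcd(55,28) + gcd(9,14) + gcd(17,32) = 1+1+1+1 = 4.
Pick's theorem gives I = A − B/2 + 1 = 1604 − 4/2 + 1 = 1603, so the closed region contains I + B = 1603 + 4 = 1607 lattice points.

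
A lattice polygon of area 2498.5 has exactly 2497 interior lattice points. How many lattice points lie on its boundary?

5

Pick's theorem gives A = I + B/2 − 1, so B = 2(A − I + 1) = 2(2498.5 − 2497 + 1) = 5.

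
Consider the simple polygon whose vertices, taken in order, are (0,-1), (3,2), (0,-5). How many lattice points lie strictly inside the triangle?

By the shoelace formula, twice the signed area is |[0·2 − 3·(-1)] + [3·(-5) − 0·2] + [0·(-1) − 0·(-5)]| = 12, so the area is 6.
Summing gcd(|Δx|,|Δy|) over the edges gives the boundary count: gcd(3,3) + gcd(3,7) + gcd(0,4) = 3+1+4 = 8.
By Pick's theorem A = I + B/2 − 1, so I = 6 − 8/2 + 1 = 3.

3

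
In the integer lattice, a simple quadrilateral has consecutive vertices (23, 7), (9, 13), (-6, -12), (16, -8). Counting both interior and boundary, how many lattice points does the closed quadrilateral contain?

377

The shoelace formula gives twice the area as |[23·13 − 9·7] + [9·(-12) − (-6)·13] + [(-6)·(-8) − 16·(-12)] + [16·7 − 23·(-8)]| = 742, so the area is 371.
Along each edge there are gcd(|Δx|,|Δy|)+1 lattice points, so counting each shared vertex once the boundary has gcd(14,6) + gcd(15,25) + gcd(22,4) + gcd(7,15) = 2+5+2+1 = 10.
Pick's theorem gives I = A − B/2 + 1 = 371 − 10/2 + 1 = 367, so the closed region contains I + B = 367 + 10 = 377 lattice points.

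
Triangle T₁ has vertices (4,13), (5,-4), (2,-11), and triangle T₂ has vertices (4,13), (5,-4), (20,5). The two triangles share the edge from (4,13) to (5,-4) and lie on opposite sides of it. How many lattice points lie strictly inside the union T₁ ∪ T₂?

155

The union is the simple quadrilateral with vertices (4,13), (2,-11), (5,-4), (20,5) in order.
By the shoelace formula, twice the signed area is |[4·(-11) − 2·13] + [2·(-4) − 5·(-11)] + [5·5 − 20·(-4)] + [20·13 − 4·5]| = 322, so the area is 161.
The number of boundary lattice points is Σ gcd(|Δx|,|Δy|) = gcd(2,24) + gcd(3,7) + gcd(15,9) + gcd(16,8) = 2+1+3+8 = 14.
By Pick's theorem I = A − B/2 + 1 = 161 − 14/2 + 1 = 155.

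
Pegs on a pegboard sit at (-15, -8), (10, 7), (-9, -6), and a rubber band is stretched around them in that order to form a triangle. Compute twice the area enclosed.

Using the shoelace formula, 2A = |((-15)·7 − 10·(-8)) + (10·(-6) − (-9)·7) + ((-9)·(-8) − (-15)·(-6))| = 40, so the area is 20.

40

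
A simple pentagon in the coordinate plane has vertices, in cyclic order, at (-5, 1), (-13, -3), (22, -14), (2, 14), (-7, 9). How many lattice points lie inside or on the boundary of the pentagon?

390

By the shoelace formula, twice the signed area is |[(-5)·(-3) − (-13)·1] + [(-13)·(-14) − 22·(-3)] + [22·14 − 2·(-14)] + [2·9 − (-7)·14] + [(-7)·1 − (-5)·9]| = 766, so the area is 383.
Summing gcd(|Δx|,|Δy|) over the edges gives the boundary count: gcd(8,4) + gcd(35,11) + gcd(20,28) + gcd(9,5) + gcd(2,8) = 4+1+4+1+2 = 12.
Pick's theorem gives I = A − B/2 + 1 = 383 − 12/2 + 1 = 378, so the closed region contains I + B = 378 + 12 = 390 lattice points.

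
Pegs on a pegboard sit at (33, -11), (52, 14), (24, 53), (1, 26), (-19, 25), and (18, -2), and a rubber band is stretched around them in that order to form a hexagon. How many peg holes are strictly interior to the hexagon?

Using the shoelace formula, 2A = |(33·14 − 52·(-11)) + (52·53 − 24·14) + (24·26 − 1·53) + (1·25 − (-19)·26) + ((-19)·(-2) − 18·25) + (18·(-11) − 33·(-2))| = 4000, so the area is 2000.
Along each edge there are gcd(|Δx|,|Δy|)+1 lattice points, so counting each shared vertex once the boundary has gcd(19,25) + gcd(28,39) + gcd(23,27) + gcd(20,1) + gcd(37,27) + gcd(15,9) = 1+1+1+1+1+3 = 8.
Pick's theorem gives I = A − B/2 + 1 = 2000 − 8/2 + 1 = 1997.

1997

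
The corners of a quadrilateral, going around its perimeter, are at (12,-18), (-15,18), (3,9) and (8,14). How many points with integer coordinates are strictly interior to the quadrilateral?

The shoelace formula gives twice the area as |[12·18 − (-15)·(-18)] + [(-15)·9 − 3·18] + [3·14 − 8·9] + [8·(-18) − 12·14]| = 585, so the area is 585/2.
Summing gcd(|Δx|,|Δy|) over the edges gives the boundary count: gcd(27,36) + gcd(18,9) + gcd(5,5) + gcd(4,32) = 9+9+5+4 = 27.
By Pick's theorem A = I + B/2 − 1, so I = 585/2 − 27/2 + 1 = 280.

280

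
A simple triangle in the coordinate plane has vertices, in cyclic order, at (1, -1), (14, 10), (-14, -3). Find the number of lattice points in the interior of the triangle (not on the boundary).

69

The shoelace formula gives twice the area as |[1·10 − 14·(-1)] + [14·(-3) − (-14)·10] + [(-14)·(-1) − 1·(-3)]| = 139, so the area is 69.5.
The number of boundary lattice points is Σ gcd(|Δx|,|Δy|) = gcd(13,11) + gcd(28,13) + gcd(15,2) = 1+1+1 = 3.
Pick's theorem gives I = A − B/2 + 1 = 69.5 − 3/2 + 1 = 69.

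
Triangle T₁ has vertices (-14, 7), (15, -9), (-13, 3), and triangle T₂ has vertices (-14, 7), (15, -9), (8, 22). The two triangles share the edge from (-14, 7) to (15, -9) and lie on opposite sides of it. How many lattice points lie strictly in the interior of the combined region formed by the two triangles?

441

The union is the simple quadrilateral with vertices (-14, 7), (-13, 3), (15, -9), (8, 22) in order.
By the shoelace formula, twice the signed area is |[(-14)·3 − (-13)·7] + [(-13)·(-9) − 15·3] + [15·22 − 8·(-9)] + [8·7 − (-14)·22]| = 887, so the area is 443.5.
Summing gcd(|Δx|,|Δy|) over the edges gives the boundary count: gcd(1,4) + gcd(28,12) + gcd(7,31) + gcd(22,15) = 1+4+1+1 = 7.
By Pick's theorem I = A − B/2 + 1 = 443.5 − 7/2 + 1 = 441.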